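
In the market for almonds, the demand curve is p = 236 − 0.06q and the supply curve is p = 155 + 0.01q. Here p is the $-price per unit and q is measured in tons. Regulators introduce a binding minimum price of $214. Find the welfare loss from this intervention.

Competitive equilibrium: 236 − 0.06q = 155 + 0.01q → q* = 1157.14286, p* = 166.57143.
At the floor p = 214, quantity demanded = (236 − 214)/0.06 = 366.66667.
Sellers' marginal cost at q' = 366.66667: 155 + 0.01·366.66667 = 158.66667.
Δq = 1157.14286 − 366.66667 = 790.47619; wedge = 214 − 158.66667 = 55.33333.
Deadweight loss = ½ × 790.47619 × 55.33333 = $21869.84.

$21869.84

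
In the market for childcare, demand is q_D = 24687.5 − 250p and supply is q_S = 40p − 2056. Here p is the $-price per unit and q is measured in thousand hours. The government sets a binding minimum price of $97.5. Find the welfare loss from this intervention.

In inverse form: demand p = 98.75 − 0.004q, supply p = 51.4 + 0.025q.
Competitive equilibrium: 98.75 − 0.004q = 51.4 + 0.025q → q* = 1632.7586, p* = 92.219.
At the floor p = 97.5, quantity demanded = (98.75 − 97.5)/0.004 = 312.5.
Sellers' marginal cost at q' = 312.5: 51.4 + 0.025·312.5 = 59.2125.
Δq = 1632.7586 − 312.5 = 1320.2586; wedge = 97.5 − 59.2125 = 38.2875.
DWL = ½ × 1320.2586 × 38.2875 = $25274.70 thousand.

$25274.70 thousand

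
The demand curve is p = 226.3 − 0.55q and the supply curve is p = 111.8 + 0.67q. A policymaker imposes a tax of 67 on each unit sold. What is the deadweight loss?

1839.75

Competitive equilibrium: 226.3 − 0.55q = 111.8 + 0.67q → q* = 93.85246, p* = 174.68115.
With the tax, the buyer price exceeds the seller price by 67: (226.3 − 0.55q) − (111.8 + 0.67q) = 67 → q' = 38.93443.
Δq = 93.85246 − 38.93443 = 54.91803; the wedge equals the tax, 67.
The triangle = ½ × 54.91803 × 67 = 1839.75.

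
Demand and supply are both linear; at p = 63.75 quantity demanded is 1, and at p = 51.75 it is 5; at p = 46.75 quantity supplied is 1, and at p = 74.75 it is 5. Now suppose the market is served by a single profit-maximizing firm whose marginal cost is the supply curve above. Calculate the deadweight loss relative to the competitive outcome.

Demand slope = (51.75 − 63.75)/(5 − 1) = −3, so p = 66.75 − 3q.
Supply slope = (74.75 − 46.75)/(5 − 1) = 7, so p = 39.75 + 7q.
Competitive equilibrium: 66.75 − 3q = 39.75 + 7q → q* = 2.7, p* = 58.65.
Marginal revenue: MR = 66.75 − 6q. Set MR = MC: 66.75 − 6q = 39.75 + 7q → q_m = 2.0769.
Price p_m = 66.75 − 3·2.0769 = 60.5193; MC(q_m) = 39.75 + 7·2.0769 = 54.2883.
Competitive q* = 2.7, so Δq = 0.6231; wedge = 60.5193 − 54.2883 = 6.231.
DWL = ½ × 0.6231 × 6.231 = 1.94.

1.94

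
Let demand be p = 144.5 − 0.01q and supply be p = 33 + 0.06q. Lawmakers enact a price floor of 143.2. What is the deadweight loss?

Competitive equilibrium: 144.5 − 0.01q = 33 + 0.06q → q* = 1592.85714, p* = 128.57143.
At the floor p = 143.2, quantity demanded = (144.5 − 143.2)/0.01 = 130.
Sellers' marginal cost at q' = 130: 33 + 0.06·130 = 40.8.
Δq = 1592.85714 − 130 = 1462.85714; wedge = 143.2 − 40.8 = 102.4.
Welfare loss = ½ × 1462.85714 × 102.4 = 74898.29.

74898.29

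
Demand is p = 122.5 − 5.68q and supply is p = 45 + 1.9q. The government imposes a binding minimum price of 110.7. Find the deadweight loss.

Competitive equilibrium: 122.5 − 5.68q = 45 + 1.9q → q* = 10.2243, p* = 64.4261.
At the floor p = 110.7, quantity demanded = (122.5 − 110.7)/5.68 = 2.0775.
Sellers' marginal cost at q' = 2.0775: 45 + 1.9·2.0775 = 48.9473.
Δq = 10.2243 − 2.0775 = 8.1468; wedge = 110.7 − 48.9473 = 61.7527.
The triangle = ½ × 8.1468 × 61.7527 = 251.54.

251.54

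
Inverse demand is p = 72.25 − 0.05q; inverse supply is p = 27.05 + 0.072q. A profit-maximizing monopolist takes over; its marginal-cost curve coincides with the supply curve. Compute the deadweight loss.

707.57

Competitive equilibrium: 72.25 − 0.05q = 27.05 + 0.072q → q* = 370.4918, p* = 53.7254.
Marginal revenue: MR = 72.25 − 0.1q. Set MR = MC: 72.25 − 0.1q = 27.05 + 0.072q → q_m = 262.7907.
Price p_m = 72.25 − 0.05·262.7907 = 59.1105; MC(q_m) = 27.05 + 0.072·262.7907 = 45.9709.
Competitive q* = 370.4918, so Δq = 107.7011; wedge = 59.1105 − 45.9709 = 13.1396.
Deadweight loss = ½ × 107.7011 × 13.1396 = 707.57.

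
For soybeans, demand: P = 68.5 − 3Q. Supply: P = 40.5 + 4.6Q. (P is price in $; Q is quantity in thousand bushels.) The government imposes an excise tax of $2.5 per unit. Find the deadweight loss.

$0.41 thousand

Competitive equilibrium: 68.5 − 3Q = 40.5 + 4.6Q → Q* = 3.6842, P* = 57.4474.
With the tax, the buyer price exceeds the seller price by 2.5: (68.5 − 3Q) − (40.5 + 4.6Q) = 2.5 → Q' = 3.3553.
ΔQ = 3.6842 − 3.3553 = 0.3289; the wedge equals the tax, 2.5.
The triangle = ½ × 0.3289 × 2.5 = $0.41 thousand.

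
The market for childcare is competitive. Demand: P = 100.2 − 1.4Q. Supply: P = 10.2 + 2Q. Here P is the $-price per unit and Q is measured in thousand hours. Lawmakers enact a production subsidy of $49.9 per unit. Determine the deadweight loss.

$366.18 thousand

Competitive equilibrium: 100.2 − 1.4Q = 10.2 + 2Q → Q* = 26.4706, P* = 63.1412.
The subsidy lowers effective supply by 49.9: P = 2Q − 39.7.
New quantity: 100.2 − 1.4Q = 2Q − 39.7 → Q' = 41.1471.
Overproduction ΔQ = 41.1471 − 26.4706 = 14.6765; wedge = subsidy = 49.9.
Deadweight loss = ½ × 14.6765 × 49.9 = $366.18 thousand.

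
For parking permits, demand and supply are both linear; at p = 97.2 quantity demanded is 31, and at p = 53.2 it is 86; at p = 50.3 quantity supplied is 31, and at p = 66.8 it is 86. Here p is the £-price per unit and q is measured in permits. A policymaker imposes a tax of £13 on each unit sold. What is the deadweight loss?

Demand slope = (53.2 − 97.2)/(86 − 31) = −0.8, so p = 122 − 0.8q.
Supply slope = (66.8 − 50.3)/(86 − 31) = 0.3, so p = 41 + 0.3q.
Competitive equilibrium: 122 − 0.8q = 41 + 0.3q → q* = 73.6364, p* = 63.0909.
With the tax, the buyer price exceeds the seller price by 13: (122 − 0.8q) − (41 + 0.3q) = 13 → q' = 61.8182.
Δq = 73.6364 − 61.8182 = 11.8182; the wedge equals the tax, 13.
Welfare loss = ½ × 11.8182 × 13 = £76.82.

£76.82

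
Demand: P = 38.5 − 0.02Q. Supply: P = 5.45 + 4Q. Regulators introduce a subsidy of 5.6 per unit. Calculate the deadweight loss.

3.90

Competitive equilibrium: 38.5 − 0.02Q = 5.45 + 4Q → Q* = 8.2214, P* = 38.3356.
The subsidy lowers effective supply by 5.6: P = 4Q − 0.15.
New quantity: 38.5 − 0.02Q = 4Q − 0.15 → Q' = 9.6144.
Overproduction ΔQ = 9.6144 − 8.2214 = 1.393; wedge = subsidy = 5.6.
Welfare loss = ½ × 1.393 × 5.6 = 3.90.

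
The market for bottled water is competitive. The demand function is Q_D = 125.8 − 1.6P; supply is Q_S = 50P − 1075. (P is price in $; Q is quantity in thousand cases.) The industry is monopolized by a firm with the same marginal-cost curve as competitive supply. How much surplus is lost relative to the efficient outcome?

$612.65 thousand

In inverse form: demand P = 78.625 − 0.625Q, supply P = 21.5 + 0.02Q.
Competitive equilibrium: 78.625 − 0.625Q = 21.5 + 0.02Q → Q* = 88.5659, P* = 23.2713.
Marginal revenue: MR = 78.625 − 1.25Q. Set MR = MC: 78.625 − 1.25Q = 21.5 + 0.02Q → Q_m = 44.9803.
Price P_m = 78.625 − 0.625·44.9803 = 50.5123; MC(Q_m) = 21.5 + 0.02·44.9803 = 22.3996.
Competitive Q* = 88.5659, so ΔQ = 43.5856; wedge = 50.5123 − 22.3996 = 28.1127.
Welfare loss = ½ × 43.5856 × 28.1127 = $612.65 thousand.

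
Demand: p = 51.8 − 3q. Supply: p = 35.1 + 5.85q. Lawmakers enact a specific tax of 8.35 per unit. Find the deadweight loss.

Competitive equilibrium: 51.8 − 3q = 35.1 + 5.85q → q* = 1.887, p* = 46.139.
With the tax, the buyer price exceeds the seller price by 8.35: (51.8 − 3q) − (35.1 + 5.85q) = 8.35 → q' = 0.9435.
Δq = 1.887 − 0.9435 = 0.9435; the wedge equals the tax, 8.35.
Deadweight loss = ½ × 0.9435 × 8.35 = 3.94.

3.94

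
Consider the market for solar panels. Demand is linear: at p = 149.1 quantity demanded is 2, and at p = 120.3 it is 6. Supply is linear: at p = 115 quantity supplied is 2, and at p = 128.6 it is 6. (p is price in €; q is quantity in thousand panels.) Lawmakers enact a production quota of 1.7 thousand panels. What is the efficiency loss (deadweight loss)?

€65.56 thousand

Demand slope = (120.3 − 149.1)/(6 − 2) = −7.2, so p = 163.5 − 7.2q.
Supply slope = (128.6 − 115)/(6 − 2) = 3.4, so p = 108.2 + 3.4q.
Competitive equilibrium: 163.5 − 7.2q = 108.2 + 3.4q → q* = 5.217, p* = 125.9377.
At q = 1.7: demand price = 163.5 − 7.2·1.7 = 151.26; supply price = 108.2 + 3.4·1.7 = 113.98.
Δq = 5.217 − 1.7 = 3.517; wedge = 151.26 − 113.98 = 37.28.
Deadweight loss = ½ × 3.517 × 37.28 = €65.56 thousand.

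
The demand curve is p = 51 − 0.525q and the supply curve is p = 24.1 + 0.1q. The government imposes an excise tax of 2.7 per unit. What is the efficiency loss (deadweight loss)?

Competitive equilibrium: 51 − 0.525q = 24.1 + 0.1q → q* = 43.04, p* = 28.404.
With the tax, the buyer price exceeds the seller price by 2.7: (51 − 0.525q) − (24.1 + 0.1q) = 2.7 → q' = 38.72.
Δq = 43.04 − 38.72 = 4.32; the wedge equals the tax, 2.7.
The triangle = ½ × 4.32 × 2.7 = 5.832.

5.832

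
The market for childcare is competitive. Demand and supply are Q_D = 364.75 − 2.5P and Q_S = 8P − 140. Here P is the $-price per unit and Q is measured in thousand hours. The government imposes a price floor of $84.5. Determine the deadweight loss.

$2177.18 thousand

In inverse form: demand P = 145.9 − 0.4Q, supply P = 17.5 + 0.125Q.
Competitive equilibrium: 145.9 − 0.4Q = 17.5 + 0.125Q → Q* = 244.5714, P* = 48.0714.
At the floor P = 84.5, quantity demanded = (145.9 − 84.5)/0.4 = 153.5.
Sellers' marginal cost at Q' = 153.5: 17.5 + 0.125·153.5 = 36.6875.
ΔQ = 244.5714 − 153.5 = 91.0714; wedge = 84.5 − 36.6875 = 47.8125.
Deadweight loss = ½ × 91.0714 × 47.8125 = $2177.18 thousand.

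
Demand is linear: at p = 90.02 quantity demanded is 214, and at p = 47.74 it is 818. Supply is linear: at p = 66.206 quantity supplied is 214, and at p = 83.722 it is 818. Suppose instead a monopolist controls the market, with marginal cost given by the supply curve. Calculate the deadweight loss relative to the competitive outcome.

Demand slope = (47.74 − 90.02)/(818 − 214) = −0.07, so p = 105 − 0.07q.
Supply slope = (83.722 − 66.206)/(818 − 214) = 0.029, so p = 60 + 0.029q.
Competitive equilibrium: 105 − 0.07q = 60 + 0.029q → q* = 454.54545, p* = 73.18182.
Marginal revenue: MR = 105 − 0.14q. Set MR = MC: 105 − 0.14q = 60 + 0.029q → q_m = 266.27219.
Price p_m = 105 − 0.07·266.27219 = 86.36095; MC(q_m) = 60 + 0.029·266.27219 = 67.72189.
Competitive q* = 454.54545, so Δq = 188.27326; wedge = 86.36095 − 67.72189 = 18.63906.
Deadweight loss = ½ × 188.27326 × 18.63906 = 1754.62.

1754.62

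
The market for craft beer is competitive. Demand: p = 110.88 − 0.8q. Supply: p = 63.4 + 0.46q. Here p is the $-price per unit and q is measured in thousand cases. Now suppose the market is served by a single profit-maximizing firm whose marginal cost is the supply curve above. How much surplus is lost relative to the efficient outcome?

Competitive equilibrium: 110.88 − 0.8q = 63.4 + 0.46q → q* = 37.6825, p* = 80.734.
Marginal revenue: MR = 110.88 − 1.6q. Set MR = MC: 110.88 − 1.6q = 63.4 + 0.46q → q_m = 23.0485.
Price p_m = 110.88 − 0.8·23.0485 = 92.4412; MC(q_m) = 63.4 + 0.46·23.0485 = 74.0023.
Competitive q* = 37.6825, so Δq = 14.634; wedge = 92.4412 − 74.0023 = 18.4389.
Welfare loss = ½ × 14.634 × 18.4389 = $134.92 thousand.

$134.92 thousand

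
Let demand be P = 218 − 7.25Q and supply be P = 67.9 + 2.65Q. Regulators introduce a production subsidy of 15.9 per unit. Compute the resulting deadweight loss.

12.77

Competitive equilibrium: 218 − 7.25Q = 67.9 + 2.65Q → Q* = 15.1616, P* = 108.0783.
The subsidy lowers effective supply by 15.9: P = 52 + 2.65Q.
New quantity: 218 − 7.25Q = 52 + 2.65Q → Q' = 16.7677.
Overproduction ΔQ = 16.7677 − 15.1616 = 1.6061; wedge = subsidy = 15.9.
Welfare loss = ½ × 1.6061 × 15.9 = 12.77.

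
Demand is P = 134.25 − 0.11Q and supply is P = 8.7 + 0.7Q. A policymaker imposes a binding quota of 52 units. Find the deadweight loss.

4296.645

Competitive equilibrium: 134.25 − 0.11Q = 8.7 + 0.7Q → Q* = 155, P* = 117.2.
At Q = 52: demand price = 134.25 − 0.11·52 = 128.53; supply price = 8.7 + 0.7·52 = 45.1.
ΔQ = 155 − 52 = 103; wedge = 128.53 − 45.1 = 83.43.
Welfare loss = ½ × 103 × 83.43 = 4296.645.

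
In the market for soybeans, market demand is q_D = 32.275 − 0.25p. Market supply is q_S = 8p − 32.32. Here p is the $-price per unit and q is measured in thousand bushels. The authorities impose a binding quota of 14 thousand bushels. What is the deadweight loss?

$549.17 thousand

In inverse form: demand p = 129.1 − 4q, supply p = 4.04 + 0.125q.
Competitive equilibrium: 129.1 − 4q = 4.04 + 0.125q → q* = 30.3176, p* = 7.8297.
At q = 14: demand price = 129.1 − 4·14 = 73.1; supply price = 4.04 + 0.125·14 = 5.79.
Δq = 30.3176 − 14 = 16.3176; wedge = 73.1 − 5.79 = 67.31.
Deadweight loss = ½ × 16.3176 × 67.31 = $549.17 thousand.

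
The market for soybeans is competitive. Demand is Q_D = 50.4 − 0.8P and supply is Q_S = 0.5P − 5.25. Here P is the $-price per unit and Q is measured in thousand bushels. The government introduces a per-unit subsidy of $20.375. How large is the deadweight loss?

In inverse form: demand P = 63 − 1.25Q, supply P = 10.5 + 2Q.
Competitive equilibrium: 63 − 1.25Q = 10.5 + 2Q → Q* = 16.1538, P* = 42.8077.
The subsidy lowers effective supply by 20.375: P = 2Q − 9.875.
New quantity: 63 − 1.25Q = 2Q − 9.875 → Q' = 22.4231.
Overproduction ΔQ = 22.4231 − 16.1538 = 6.2693; wedge = subsidy = 20.375.
The triangle = ½ × 6.2693 × 20.375 = $63.87 thousand.

$63.87 thousand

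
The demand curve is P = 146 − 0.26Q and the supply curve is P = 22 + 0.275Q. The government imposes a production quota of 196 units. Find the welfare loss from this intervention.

Competitive equilibrium: 146 − 0.26Q = 22 + 0.275Q → Q* = 231.7757, P* = 85.7383.
At Q = 196: demand price = 146 − 0.26·196 = 95.04; supply price = 22 + 0.275·196 = 75.9.
ΔQ = 231.7757 − 196 = 35.7757; wedge = 95.04 − 75.9 = 19.14.
DWL = ½ × 35.7757 × 19.14 = 342.37.

342.37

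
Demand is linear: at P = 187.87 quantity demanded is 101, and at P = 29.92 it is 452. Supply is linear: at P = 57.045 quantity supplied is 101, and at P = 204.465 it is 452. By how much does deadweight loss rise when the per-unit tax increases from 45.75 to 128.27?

Demand slope = (29.92 − 187.87)/(452 − 101) = −0.45, so P = 233.32 − 0.45Q.
Supply slope = (204.465 − 57.045)/(452 − 101) = 0.42, so P = 14.625 + 0.42Q.
Competitive equilibrium: 233.32 − 0.45Q = 14.625 + 0.42Q → Q* = 251.3736, P* = 120.2019.
For a per-unit tax t: ΔQ = t/0.87, so DWL = ½·t·(t/0.87) = t²/1.74.
At t = 45.75: DWL = 1202.909. At t = 128.27: DWL = 9455.858.
Increase = 9455.858 − 1202.909 = 8252.95.

8252.95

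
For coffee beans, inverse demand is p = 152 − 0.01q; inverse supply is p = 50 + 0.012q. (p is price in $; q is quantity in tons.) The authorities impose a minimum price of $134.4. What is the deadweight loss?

$91008.15

Competitive equilibrium: 152 − 0.01q = 50 + 0.012q → q* = 4636.36364, p* = 105.63636.
At the floor p = 134.4, quantity demanded = (152 − 134.4)/0.01 = 1760.
Sellers' marginal cost at q' = 1760: 50 + 0.012·1760 = 71.12.
Δq = 4636.36364 − 1760 = 2876.36364; wedge = 134.4 − 71.12 = 63.28.
The triangle = ½ × 2876.36364 × 63.28 = $91008.15.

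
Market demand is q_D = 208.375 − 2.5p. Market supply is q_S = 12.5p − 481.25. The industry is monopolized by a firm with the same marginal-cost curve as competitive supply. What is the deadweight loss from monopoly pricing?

In inverse form: demand p = 83.35 − 0.4q, supply p = 38.5 + 0.08q.
Competitive equilibrium: 83.35 − 0.4q = 38.5 + 0.08q → q* = 93.4375, p* = 45.975.
Marginal revenue: MR = 83.35 − 0.8q. Set MR = MC: 83.35 − 0.8q = 38.5 + 0.08q → q_m = 50.9659.
Price p_m = 83.35 − 0.4·50.9659 = 62.9636; MC(q_m) = 38.5 + 0.08·50.9659 = 42.5773.
Competitive q* = 93.4375, so Δq = 42.4716; wedge = 62.9636 − 42.5773 = 20.3863.
The triangle = ½ × 42.4716 × 20.3863 = 432.92.

432.92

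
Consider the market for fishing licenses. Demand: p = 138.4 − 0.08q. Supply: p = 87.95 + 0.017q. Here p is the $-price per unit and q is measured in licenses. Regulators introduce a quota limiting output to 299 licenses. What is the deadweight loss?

Competitive equilibrium: 138.4 − 0.08q = 87.95 + 0.017q → q* = 520.1031, p* = 96.7918.
At q = 299: demand price = 138.4 − 0.08·299 = 114.48; supply price = 87.95 + 0.017·299 = 93.033.
Δq = 520.1031 − 299 = 221.1031; wedge = 114.48 − 93.033 = 21.447.
Deadweight loss = ½ × 221.1031 × 21.447 = $2371.

$2371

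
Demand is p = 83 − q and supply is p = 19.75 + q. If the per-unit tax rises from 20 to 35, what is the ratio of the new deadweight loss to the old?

Competitive equilibrium: 83 − q = 19.75 + q → q* = 31.625, p* = 51.375.
For a per-unit tax t: Δq = t/2, so DWL = ½·t·(t/2) = t²/4.
At t = 20: DWL = 100. At t = 35: DWL = 306.25.
Ratio = (35/20)² = 3.0625.

3.0625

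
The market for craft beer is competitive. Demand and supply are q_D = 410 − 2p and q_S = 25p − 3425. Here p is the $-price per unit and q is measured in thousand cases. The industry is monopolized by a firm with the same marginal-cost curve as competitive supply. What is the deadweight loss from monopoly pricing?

In inverse form: demand p = 205 − 0.5q, supply p = 137 + 0.04q.
Competitive equilibrium: 205 − 0.5q = 137 + 0.04q → q* = 125.9259, p* = 142.037.
Marginal revenue: MR = 205 − q. Set MR = MC: 205 − q = 137 + 0.04q → q_m = 65.3846.
Price p_m = 205 − 0.5·65.3846 = 172.3077; MC(q_m) = 137 + 0.04·65.3846 = 139.6154.
Competitive q* = 125.9259, so Δq = 60.5413; wedge = 172.3077 − 139.6154 = 32.6923.
DWL = ½ × 60.5413 × 32.6923 = $989.62 thousand.

$989.62 thousand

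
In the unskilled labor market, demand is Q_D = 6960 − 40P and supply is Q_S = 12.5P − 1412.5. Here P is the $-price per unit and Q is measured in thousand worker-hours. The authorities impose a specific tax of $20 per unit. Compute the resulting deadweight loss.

In inverse form: demand P = 174 − 0.025Q, supply P = 113 + 0.08Q.
Competitive equilibrium: 174 − 0.025Q = 113 + 0.08Q → Q* = 580.9524, P* = 159.4762.
With the tax, the buyer price exceeds the seller price by 20: (174 − 0.025Q) − (113 + 0.08Q) = 20 → Q' = 390.4762.
ΔQ = 580.9524 − 390.4762 = 190.4762; the wedge equals the tax, 20.
Welfare loss = ½ × 190.4762 × 20 = $1904.76 thousand.

$1904.76 thousand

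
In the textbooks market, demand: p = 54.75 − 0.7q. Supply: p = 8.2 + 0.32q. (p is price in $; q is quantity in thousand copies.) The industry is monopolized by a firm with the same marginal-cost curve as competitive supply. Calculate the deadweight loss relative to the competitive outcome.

Competitive equilibrium: 54.75 − 0.7q = 8.2 + 0.32q → q* = 45.6373, p* = 22.8039.
Marginal revenue: MR = 54.75 − 1.4q. Set MR = MC: 54.75 − 1.4q = 8.2 + 0.32q → q_m = 27.064.
Price p_m = 54.75 − 0.7·27.064 = 35.8052; MC(q_m) = 8.2 + 0.32·27.064 = 16.8605.
Competitive q* = 45.6373, so Δq = 18.5733; wedge = 35.8052 − 16.8605 = 18.9447.
The triangle = ½ × 18.5733 × 18.9447 = $175.93 thousand.

$175.93 thousand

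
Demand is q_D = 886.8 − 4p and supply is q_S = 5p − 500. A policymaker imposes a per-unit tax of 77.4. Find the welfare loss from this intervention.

6656.40

In inverse form: demand p = 221.7 − 0.25q, supply p = 100 + 0.2q.
Competitive equilibrium: 221.7 − 0.25q = 100 + 0.2q → q* = 270.4444, p* = 154.0889.
With the tax, the buyer price exceeds the seller price by 77.4: (221.7 − 0.25q) − (100 + 0.2q) = 77.4 → q' = 98.4444.
Δq = 270.4444 − 98.4444 = 172; the wedge equals the tax, 77.4.
DWL = ½ × 172 × 77.4 = 6656.40.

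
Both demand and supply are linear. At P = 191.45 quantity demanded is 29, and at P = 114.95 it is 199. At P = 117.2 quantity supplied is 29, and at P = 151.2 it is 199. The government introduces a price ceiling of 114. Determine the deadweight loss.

Demand slope = (114.95 − 191.45)/(199 − 29) = −0.45, so P = 204.5 − 0.45Q.
Supply slope = (151.2 − 117.2)/(199 − 29) = 0.2, so P = 111.4 + 0.2Q.
Competitive equilibrium: 204.5 − 0.45Q = 111.4 + 0.2Q → Q* = 143.2308, P* = 140.0462.
At the ceiling P = 114, quantity supplied = (114 − 111.4)/0.2 = 13.
Willingness to pay at Q' = 13: 204.5 − 0.45·13 = 198.65.
ΔQ = 143.2308 − 13 = 130.2308; wedge = 198.65 − 114 = 84.65.
The triangle = ½ × 130.2308 × 84.65 = 5512.02.

5512.02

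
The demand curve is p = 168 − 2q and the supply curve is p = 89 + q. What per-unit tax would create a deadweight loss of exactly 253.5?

39

Competitive equilibrium: 168 − 2q = 89 + q → q* = 26.3333, p* = 115.3333.
A tax t gives Δq = t/3 and wedge t, so DWL = t²/6.
t²/6 = 253.5 → t² = 1521 → t = 39.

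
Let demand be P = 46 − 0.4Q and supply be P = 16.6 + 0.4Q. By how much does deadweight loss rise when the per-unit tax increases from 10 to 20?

187.50

Competitive equilibrium: 46 − 0.4Q = 16.6 + 0.4Q → Q* = 36.75, P* = 31.3.
For a per-unit tax t: ΔQ = t/0.8, so DWL = ½·t·(t/0.8) = t²/1.6.
At t = 10: DWL = 62.5. At t = 20: DWL = 250.
Increase = 250 − 62.5 = 187.50.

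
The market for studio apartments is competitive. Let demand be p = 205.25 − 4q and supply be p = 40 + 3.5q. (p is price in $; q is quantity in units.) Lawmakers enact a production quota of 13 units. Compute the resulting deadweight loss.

$306

Competitive equilibrium: 205.25 − 4q = 40 + 3.5q → q* = 22.0333, p* = 117.1167.
At q = 13: demand price = 205.25 − 4·13 = 153.25; supply price = 40 + 3.5·13 = 85.5.
Δq = 22.0333 − 13 = 9.0333; wedge = 153.25 − 85.5 = 67.75.
Deadweight loss = ½ × 9.0333 × 67.75 = $306.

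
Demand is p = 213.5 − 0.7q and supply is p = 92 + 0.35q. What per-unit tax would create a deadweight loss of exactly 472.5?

Competitive equilibrium: 213.5 − 0.7q = 92 + 0.35q → q* = 115.7143, p* = 132.5.
A tax t gives Δq = t/1.05 and wedge t, so DWL = t²/2.1.
t²/2.1 = 472.5 → t² = 992.25 → t = 31.5.

31.5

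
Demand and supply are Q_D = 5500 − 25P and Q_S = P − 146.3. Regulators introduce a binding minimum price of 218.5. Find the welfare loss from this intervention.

In inverse form: demand P = 220 − 0.04Q, supply P = 146.3 + Q.
Competitive equilibrium: 220 − 0.04Q = 146.3 + Q → Q* = 70.8654, P* = 217.1654.
At the floor P = 218.5, quantity demanded = (220 − 218.5)/0.04 = 37.5.
Sellers' marginal cost at Q' = 37.5: 146.3 + 1·37.5 = 183.8.
ΔQ = 70.8654 − 37.5 = 33.3654; wedge = 218.5 − 183.8 = 34.7.
The triangle = ½ × 33.3654 × 34.7 = 578.89.

578.89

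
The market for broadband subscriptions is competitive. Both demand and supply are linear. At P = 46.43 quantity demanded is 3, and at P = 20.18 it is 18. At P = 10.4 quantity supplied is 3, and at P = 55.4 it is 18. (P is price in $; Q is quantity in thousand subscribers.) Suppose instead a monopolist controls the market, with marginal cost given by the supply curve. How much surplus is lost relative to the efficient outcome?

Demand slope = (20.18 − 46.43)/(18 − 3) = −1.75, so P = 51.68 − 1.75Q.
Supply slope = (55.4 − 10.4)/(18 − 3) = 3, so P = 1.4 + 3Q.
Competitive equilibrium: 51.68 − 1.75Q = 1.4 + 3Q → Q* = 10.5853, P* = 33.1558.
Marginal revenue: MR = 51.68 − 3.5Q. Set MR = MC: 51.68 − 3.5Q = 1.4 + 3Q → Q_m = 7.7354.
Price P_m = 51.68 − 1.75·7.7354 = 38.1431; MC(Q_m) = 1.4 + 3·7.7354 = 24.6062.
Competitive Q* = 10.5853, so ΔQ = 2.8499; wedge = 38.1431 − 24.6062 = 13.5369.
The triangle = ½ × 2.8499 × 13.5369 = $19.29 thousand.

$19.29 thousand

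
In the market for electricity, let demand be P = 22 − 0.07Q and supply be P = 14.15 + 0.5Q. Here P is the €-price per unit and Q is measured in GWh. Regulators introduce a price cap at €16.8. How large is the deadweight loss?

Competitive equilibrium: 22 − 0.07Q = 14.15 + 0.5Q → Q* = 13.7719, P* = 21.036.
At the ceiling P = 16.8, quantity supplied = (16.8 − 14.15)/0.5 = 5.3.
Willingness to pay at Q' = 5.3: 22 − 0.07·5.3 = 21.629.
ΔQ = 13.7719 − 5.3 = 8.4719; wedge = 21.629 − 16.8 = 4.829.
Welfare loss = ½ × 8.4719 × 4.829 = €20.46.

€20.46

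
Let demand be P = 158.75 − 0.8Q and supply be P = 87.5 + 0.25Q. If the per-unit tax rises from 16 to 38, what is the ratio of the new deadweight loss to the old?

5.641

Competitive equilibrium: 158.75 − 0.8Q = 87.5 + 0.25Q → Q* = 67.8571, P* = 104.4643.
For a per-unit tax t: ΔQ = t/1.05, so DWL = ½·t·(t/1.05) = t²/2.1.
At t = 16: DWL = 121.905. At t = 38: DWL = 687.619.
Ratio = (38/16)² = 5.641.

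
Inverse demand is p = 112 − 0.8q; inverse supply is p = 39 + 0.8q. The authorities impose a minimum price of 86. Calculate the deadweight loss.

137.81

Competitive equilibrium: 112 − 0.8q = 39 + 0.8q → q* = 45.625, p* = 75.5.
At the floor p = 86, quantity demanded = (112 − 86)/0.8 = 32.5.
Sellers' marginal cost at q' = 32.5: 39 + 0.8·32.5 = 65.
Δq = 45.625 − 32.5 = 13.125; wedge = 86 − 65 = 21.
Welfare loss = ½ × 13.125 × 21 = 137.81.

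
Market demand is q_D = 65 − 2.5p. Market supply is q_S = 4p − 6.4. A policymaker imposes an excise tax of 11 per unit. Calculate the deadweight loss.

In inverse form: demand p = 26 − 0.4q, supply p = 1.6 + 0.25q.
Competitive equilibrium: 26 − 0.4q = 1.6 + 0.25q → q* = 37.5385, p* = 10.9846.
With the tax, the buyer price exceeds the seller price by 11: (26 − 0.4q) − (1.6 + 0.25q) = 11 → q' = 20.6154.
Δq = 37.5385 − 20.6154 = 16.9231; the wedge equals the tax, 11.
DWL = ½ × 16.9231 × 11 = 93.08.

93.08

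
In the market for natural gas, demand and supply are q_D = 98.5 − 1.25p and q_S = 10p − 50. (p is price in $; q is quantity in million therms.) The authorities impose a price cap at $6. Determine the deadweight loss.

$2332.80 million

In inverse form: demand p = 78.8 − 0.8q, supply p = 5 + 0.1q.
Competitive equilibrium: 78.8 − 0.8q = 5 + 0.1q → q* = 82, p* = 13.2.
At the ceiling p = 6, quantity supplied = (6 − 5)/0.1 = 10.
Willingness to pay at q' = 10: 78.8 − 0.8·10 = 70.8.
Δq = 82 − 10 = 72; wedge = 70.8 − 6 = 64.8.
Deadweight loss = ½ × 72 × 64.8 = $2332.80 million.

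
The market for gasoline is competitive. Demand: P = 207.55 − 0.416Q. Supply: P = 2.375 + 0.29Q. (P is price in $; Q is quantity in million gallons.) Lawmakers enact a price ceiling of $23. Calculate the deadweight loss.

Competitive equilibrium: 207.55 − 0.416Q = 2.375 + 0.29Q → Q* = 290.6161, P* = 86.6537.
At the ceiling P = 23, quantity supplied = (23 − 2.375)/0.29 = 71.1207.
Willingness to pay at Q' = 71.1207: 207.55 − 0.416·71.1207 = 177.9638.
ΔQ = 290.6161 − 71.1207 = 219.4954; wedge = 177.9638 − 23 = 154.9638.
Deadweight loss = ½ × 219.4954 × 154.9638 = $17006.92 million.

$17006.92 million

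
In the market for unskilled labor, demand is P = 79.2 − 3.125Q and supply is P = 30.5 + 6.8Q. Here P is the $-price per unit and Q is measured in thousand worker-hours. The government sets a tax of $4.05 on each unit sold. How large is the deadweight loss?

Competitive equilibrium: 79.2 − 3.125Q = 30.5 + 6.8Q → Q* = 4.9068, P* = 63.8662.
With the tax, the buyer price exceeds the seller price by 4.05: (79.2 − 3.125Q) − (30.5 + 6.8Q) = 4.05 → Q' = 4.4987.
ΔQ = 4.9068 − 4.4987 = 0.4081; the wedge equals the tax, 4.05.
Deadweight loss = ½ × 0.4081 × 4.05 = $0.83 thousand.

$0.83 thousand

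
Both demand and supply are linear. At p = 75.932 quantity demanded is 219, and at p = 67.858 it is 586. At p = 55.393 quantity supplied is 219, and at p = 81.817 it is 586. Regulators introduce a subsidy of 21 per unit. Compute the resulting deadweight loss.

Demand slope = (67.858 − 75.932)/(586 − 219) = −0.022, so p = 80.75 − 0.022q.
Supply slope = (81.817 − 55.393)/(586 − 219) = 0.072, so p = 39.625 + 0.072q.
Competitive equilibrium: 80.75 − 0.022q = 39.625 + 0.072q → q* = 437.5, p* = 71.125.
The subsidy lowers effective supply by 21: p = 18.625 + 0.072q.
New quantity: 80.75 − 0.022q = 18.625 + 0.072q → q' = 660.90426.
Overproduction Δq = 660.90426 − 437.5 = 223.40426; wedge = subsidy = 21.
The triangle = ½ × 223.40426 × 21 = 2345.74.

2345.74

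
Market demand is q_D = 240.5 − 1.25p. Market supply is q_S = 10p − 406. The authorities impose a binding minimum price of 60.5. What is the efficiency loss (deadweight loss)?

In inverse form: demand p = 192.4 − 0.8q, supply p = 40.6 + 0.1q.
Competitive equilibrium: 192.4 − 0.8q = 40.6 + 0.1q → q* = 168.6667, p* = 57.4667.
At the floor p = 60.5, quantity demanded = (192.4 − 60.5)/0.8 = 164.875.
Sellers' marginal cost at q' = 164.875: 40.6 + 0.1·164.875 = 57.0875.
Δq = 168.6667 − 164.875 = 3.7917; wedge = 60.5 − 57.0875 = 3.4125.
The triangle = ½ × 3.7917 × 3.4125 = 6.47.

6.47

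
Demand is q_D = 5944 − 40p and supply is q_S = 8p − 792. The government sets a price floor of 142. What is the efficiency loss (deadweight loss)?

In inverse form: demand p = 148.6 − 0.025q, supply p = 99 + 0.125q.
Competitive equilibrium: 148.6 − 0.025q = 99 + 0.125q → q* = 330.6667, p* = 140.3333.
At the floor p = 142, quantity demanded = (148.6 − 142)/0.025 = 264.
Sellers' marginal cost at q' = 264: 99 + 0.125·264 = 132.
Δq = 330.6667 − 264 = 66.6667; wedge = 142 − 132 = 10.
Deadweight loss = ½ × 66.6667 × 10 = 333.33.

333.33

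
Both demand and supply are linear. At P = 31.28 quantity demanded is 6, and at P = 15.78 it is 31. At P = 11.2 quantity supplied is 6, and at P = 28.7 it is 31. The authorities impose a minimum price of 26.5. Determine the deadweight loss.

37.15

Demand slope = (15.78 − 31.28)/(31 − 6) = −0.62, so P = 35 − 0.62Q.
Supply slope = (28.7 − 11.2)/(31 − 6) = 0.7, so P = 7 + 0.7Q.
Competitive equilibrium: 35 − 0.62Q = 7 + 0.7Q → Q* = 21.2121, P* = 21.8485.
At the floor P = 26.5, quantity demanded = (35 − 26.5)/0.62 = 13.7097.
Sellers' marginal cost at Q' = 13.7097: 7 + 0.7·13.7097 = 16.5968.
ΔQ = 21.2121 − 13.7097 = 7.5024; wedge = 26.5 − 16.5968 = 9.9032.
Welfare loss = ½ × 7.5024 × 9.9032 = 37.15.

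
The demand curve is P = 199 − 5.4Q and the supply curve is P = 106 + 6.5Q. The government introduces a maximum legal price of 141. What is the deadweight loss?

35.15

Competitive equilibrium: 199 − 5.4Q = 106 + 6.5Q → Q* = 7.8151, P* = 156.7983.
At the ceiling P = 141, quantity supplied = (141 − 106)/6.5 = 5.3846.
Willingness to pay at Q' = 5.3846: 199 − 5.4·5.3846 = 169.9232.
ΔQ = 7.8151 − 5.3846 = 2.4305; wedge = 169.9232 − 141 = 28.9232.
Deadweight loss = ½ × 2.4305 × 28.9232 = 35.15.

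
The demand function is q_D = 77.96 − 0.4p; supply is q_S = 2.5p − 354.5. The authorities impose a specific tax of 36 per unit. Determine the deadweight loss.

223.45

In inverse form: demand p = 194.9 − 2.5q, supply p = 141.8 + 0.4q.
Competitive equilibrium: 194.9 − 2.5q = 141.8 + 0.4q → q* = 18.3103, p* = 149.1241.
With the tax, the buyer price exceeds the seller price by 36: (194.9 − 2.5q) − (141.8 + 0.4q) = 36 → q' = 5.8966.
Δq = 18.3103 − 5.8966 = 12.4137; the wedge equals the tax, 36.
Deadweight loss = ½ × 12.4137 × 36 = 223.45.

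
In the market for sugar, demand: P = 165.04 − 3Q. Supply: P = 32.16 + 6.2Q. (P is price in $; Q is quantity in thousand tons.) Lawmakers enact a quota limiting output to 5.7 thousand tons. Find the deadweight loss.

$351.66 thousand

Competitive equilibrium: 165.04 − 3Q = 32.16 + 6.2Q → Q* = 14.4435, P* = 121.7096.
At Q = 5.7: demand price = 165.04 − 3·5.7 = 147.94; supply price = 32.16 + 6.2·5.7 = 67.5.
ΔQ = 14.4435 − 5.7 = 8.7435; wedge = 147.94 − 67.5 = 80.44.
Welfare loss = ½ × 8.7435 × 80.44 = $351.66 thousand.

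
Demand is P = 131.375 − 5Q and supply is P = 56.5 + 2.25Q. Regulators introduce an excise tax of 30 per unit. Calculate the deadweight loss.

Competitive equilibrium: 131.375 − 5Q = 56.5 + 2.25Q → Q* = 10.3276, P* = 79.7371.
With the tax, the buyer price exceeds the seller price by 30: (131.375 − 5Q) − (56.5 + 2.25Q) = 30 → Q' = 6.1897.
ΔQ = 10.3276 − 6.1897 = 4.1379; the wedge equals the tax, 30.
Deadweight loss = ½ × 4.1379 × 30 = 62.07.

62.07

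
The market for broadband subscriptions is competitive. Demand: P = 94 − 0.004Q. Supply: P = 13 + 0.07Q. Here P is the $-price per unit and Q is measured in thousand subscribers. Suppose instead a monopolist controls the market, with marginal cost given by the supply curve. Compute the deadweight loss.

Competitive equilibrium: 94 − 0.004Q = 13 + 0.07Q → Q* = 1094.59459, P* = 89.62162.
Marginal revenue: MR = 94 − 0.008Q. Set MR = MC: 94 − 0.008Q = 13 + 0.07Q → Q_m = 1038.46154.
Price P_m = 94 − 0.004·1038.46154 = 89.84615; MC(Q_m) = 13 + 0.07·1038.46154 = 85.69231.
Competitive Q* = 1094.59459, so ΔQ = 56.13305; wedge = 89.84615 − 85.69231 = 4.15384.
Welfare loss = ½ × 56.13305 × 4.15384 = $116.58 thousand.

$116.58 thousand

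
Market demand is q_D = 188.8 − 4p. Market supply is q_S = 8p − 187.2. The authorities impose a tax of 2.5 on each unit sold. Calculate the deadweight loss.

8.33

In inverse form: demand p = 47.2 − 0.25q, supply p = 23.4 + 0.125q.
Competitive equilibrium: 47.2 − 0.25q = 23.4 + 0.125q → q* = 63.4667, p* = 31.3333.
With the tax, the buyer price exceeds the seller price by 2.5: (47.2 − 0.25q) − (23.4 + 0.125q) = 2.5 → q' = 56.8.
Δq = 63.4667 − 56.8 = 6.6667; the wedge equals the tax, 2.5.
DWL = ½ × 6.6667 × 2.5 = 8.33.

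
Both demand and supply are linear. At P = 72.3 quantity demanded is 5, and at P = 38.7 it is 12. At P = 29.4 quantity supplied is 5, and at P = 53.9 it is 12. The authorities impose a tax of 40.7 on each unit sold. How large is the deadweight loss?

Demand slope = (38.7 − 72.3)/(12 − 5) = −4.8, so P = 96.3 − 4.8Q.
Supply slope = (53.9 − 29.4)/(12 − 5) = 3.5, so P = 11.9 + 3.5Q.
Competitive equilibrium: 96.3 − 4.8Q = 11.9 + 3.5Q → Q* = 10.1687, P* = 47.4904.
With the tax, the buyer price exceeds the seller price by 40.7: (96.3 − 4.8Q) − (11.9 + 3.5Q) = 40.7 → Q' = 5.2651.
ΔQ = 10.1687 − 5.2651 = 4.9036; the wedge equals the tax, 40.7.
Deadweight loss = ½ × 4.9036 × 40.7 = 99.79.

99.79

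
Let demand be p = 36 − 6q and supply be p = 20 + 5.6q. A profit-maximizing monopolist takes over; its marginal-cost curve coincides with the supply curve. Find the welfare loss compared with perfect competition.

1.28

Competitive equilibrium: 36 − 6q = 20 + 5.6q → q* = 1.3793, p* = 27.7241.
Marginal revenue: MR = 36 − 12q. Set MR = MC: 36 − 12q = 20 + 5.6q → q_m = 0.9091.
Price p_m = 36 − 6·0.9091 = 30.5454; MC(q_m) = 20 + 5.6·0.9091 = 25.091.
Competitive q* = 1.3793, so Δq = 0.4702; wedge = 30.5454 − 25.091 = 5.4544.
The triangle = ½ × 0.4702 × 5.4544 = 1.28.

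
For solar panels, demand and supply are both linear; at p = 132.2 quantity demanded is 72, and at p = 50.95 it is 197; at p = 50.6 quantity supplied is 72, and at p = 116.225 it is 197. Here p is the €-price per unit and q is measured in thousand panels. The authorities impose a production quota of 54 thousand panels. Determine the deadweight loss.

€4492.58 thousand

Demand slope = (50.95 − 132.2)/(197 − 72) = −0.65, so p = 179 − 0.65q.
Supply slope = (116.225 − 50.6)/(197 − 72) = 0.525, so p = 12.8 + 0.525q.
Competitive equilibrium: 179 − 0.65q = 12.8 + 0.525q → q* = 141.4468, p* = 87.0596.
At q = 54: demand price = 179 − 0.65·54 = 143.9; supply price = 12.8 + 0.525·54 = 41.15.
Δq = 141.4468 − 54 = 87.4468; wedge = 143.9 − 41.15 = 102.75.
DWL = ½ × 87.4468 × 102.75 = €4492.58 thousand.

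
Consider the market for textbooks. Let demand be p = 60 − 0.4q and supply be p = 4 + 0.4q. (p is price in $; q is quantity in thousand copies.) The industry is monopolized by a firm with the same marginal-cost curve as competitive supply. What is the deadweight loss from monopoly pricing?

$217.78 thousand

Competitive equilibrium: 60 − 0.4q = 4 + 0.4q → q* = 70, p* = 32.
Marginal revenue: MR = 60 − 0.8q. Set MR = MC: 60 − 0.8q = 4 + 0.4q → q_m = 46.6667.
Price p_m = 60 − 0.4·46.6667 = 41.3333; MC(q_m) = 4 + 0.4·46.6667 = 22.6667.
Competitive q* = 70, so Δq = 23.3333; wedge = 41.3333 − 22.6667 = 18.6666.
DWL = ½ × 23.3333 × 18.6666 = $217.78 thousand.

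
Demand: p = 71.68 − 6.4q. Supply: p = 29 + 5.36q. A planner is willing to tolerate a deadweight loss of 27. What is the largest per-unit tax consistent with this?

Competitive equilibrium: 71.68 − 6.4q = 29 + 5.36q → q* = 3.6293, p* = 48.4528.
A tax t gives Δq = t/11.76 and wedge t, so DWL = t²/23.52.
t²/23.52 = 27 → t² = 635.04 → t = 25.2.

25.2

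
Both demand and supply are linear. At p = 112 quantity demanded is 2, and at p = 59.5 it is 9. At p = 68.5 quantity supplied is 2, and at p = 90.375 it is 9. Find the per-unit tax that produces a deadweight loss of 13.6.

17

Demand slope = (59.5 − 112)/(9 − 2) = −7.5, so p = 127 − 7.5q.
Supply slope = (90.375 − 68.5)/(9 − 2) = 3.125, so p = 62.25 + 3.125q.
Competitive equilibrium: 127 − 7.5q = 62.25 + 3.125q → q* = 6.0941, p* = 81.2941.
A tax t gives Δq = t/10.625 and wedge t, so DWL = t²/21.25.
t²/21.25 = 13.6 → t² = 289 → t = 17.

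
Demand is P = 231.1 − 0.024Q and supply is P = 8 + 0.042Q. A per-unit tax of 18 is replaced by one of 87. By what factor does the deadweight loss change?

Competitive equilibrium: 231.1 − 0.024Q = 8 + 0.042Q → Q* = 3380.303, P* = 149.9727.
For a per-unit tax t: ΔQ = t/0.066, so DWL = ½·t·(t/0.066) = t²/0.132.
At t = 18: DWL = 2454.545. At t = 87: DWL = 57340.909.
Ratio = (87/18)² = 23.361.

23.361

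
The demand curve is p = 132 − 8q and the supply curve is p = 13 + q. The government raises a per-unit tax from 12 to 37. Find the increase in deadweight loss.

68.06

Competitive equilibrium: 132 − 8q = 13 + q → q* = 13.2222, p* = 26.2222.
For a per-unit tax t: Δq = t/9, so DWL = ½·t·(t/9) = t²/18.
At t = 12: DWL = 8. At t = 37: DWL = 76.056.
Increase = 76.056 − 8 = 68.06.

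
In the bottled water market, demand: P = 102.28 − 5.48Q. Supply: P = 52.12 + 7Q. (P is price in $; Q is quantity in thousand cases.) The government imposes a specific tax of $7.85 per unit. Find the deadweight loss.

Competitive equilibrium: 102.28 − 5.48Q = 52.12 + 7Q → Q* = 4.0192, P* = 80.2546.
With the tax, the buyer price exceeds the seller price by 7.85: (102.28 − 5.48Q) − (52.12 + 7Q) = 7.85 → Q' = 3.3902.
ΔQ = 4.0192 − 3.3902 = 0.629; the wedge equals the tax, 7.85.
Deadweight loss = ½ × 0.629 × 7.85 = $2.47 thousand.

$2.47 thousand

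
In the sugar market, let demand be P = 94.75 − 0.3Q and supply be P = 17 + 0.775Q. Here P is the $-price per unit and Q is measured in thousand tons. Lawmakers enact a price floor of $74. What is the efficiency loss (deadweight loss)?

Competitive equilibrium: 94.75 − 0.3Q = 17 + 0.775Q → Q* = 72.3256, P* = 73.0523.
At the floor P = 74, quantity demanded = (94.75 − 74)/0.3 = 69.1667.
Sellers' marginal cost at Q' = 69.1667: 17 + 0.775·69.1667 = 70.6042.
ΔQ = 72.3256 − 69.1667 = 3.1589; wedge = 74 − 70.6042 = 3.3958.
Welfare loss = ½ × 3.1589 × 3.3958 = $5.36 thousand.

$5.36 thousand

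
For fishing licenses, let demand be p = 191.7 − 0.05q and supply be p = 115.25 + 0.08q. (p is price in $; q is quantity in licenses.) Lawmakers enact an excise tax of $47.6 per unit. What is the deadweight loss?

$8714.46

Competitive equilibrium: 191.7 − 0.05q = 115.25 + 0.08q → q* = 588.0769, p* = 162.2962.
With the tax, the buyer price exceeds the seller price by 47.6: (191.7 − 0.05q) − (115.25 + 0.08q) = 47.6 → q' = 221.9231.
Δq = 588.0769 − 221.9231 = 366.1538; the wedge equals the tax, 47.6.
Welfare loss = ½ × 366.1538 × 47.6 = $8714.46.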